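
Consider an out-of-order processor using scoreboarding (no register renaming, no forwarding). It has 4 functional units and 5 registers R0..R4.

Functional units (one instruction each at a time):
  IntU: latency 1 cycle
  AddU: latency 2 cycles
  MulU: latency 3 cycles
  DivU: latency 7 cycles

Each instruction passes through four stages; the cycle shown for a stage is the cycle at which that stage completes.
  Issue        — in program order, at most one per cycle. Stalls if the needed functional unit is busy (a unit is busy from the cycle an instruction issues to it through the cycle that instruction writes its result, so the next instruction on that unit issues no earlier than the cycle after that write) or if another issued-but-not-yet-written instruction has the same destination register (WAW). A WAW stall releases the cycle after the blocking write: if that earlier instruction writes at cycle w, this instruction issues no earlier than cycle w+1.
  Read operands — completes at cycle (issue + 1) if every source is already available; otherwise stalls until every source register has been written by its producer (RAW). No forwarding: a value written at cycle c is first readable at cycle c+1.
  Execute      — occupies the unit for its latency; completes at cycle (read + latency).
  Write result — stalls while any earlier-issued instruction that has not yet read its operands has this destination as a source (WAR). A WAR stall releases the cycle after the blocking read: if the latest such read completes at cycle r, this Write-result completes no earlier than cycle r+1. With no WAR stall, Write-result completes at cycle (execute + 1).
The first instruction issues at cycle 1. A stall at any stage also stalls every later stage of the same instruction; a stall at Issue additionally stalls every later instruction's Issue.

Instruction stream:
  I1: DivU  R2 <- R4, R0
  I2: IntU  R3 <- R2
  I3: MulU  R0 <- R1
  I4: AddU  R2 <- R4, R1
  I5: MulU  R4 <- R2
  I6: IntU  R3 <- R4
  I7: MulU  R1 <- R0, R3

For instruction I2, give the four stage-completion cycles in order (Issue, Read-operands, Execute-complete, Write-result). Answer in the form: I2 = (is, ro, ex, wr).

  I1 | 1 | 2 | 9 | 10
  I2 | 2 | 11 | 12 | 13   RAW R2: wait I1 write@10
  I3 | 3 | 4 | 7 | 8
  I4 | 11 | 12 | 14 | 15   WAW R2: wait I1 write@10
  I5 | 12 | 16 | 19 | 20   RAW R2: wait I4 write@15
  I6 | 14 | 21 | 22 | 23   struct: IntU busy until I2 writes@13 · RAW R4: wait I5 write@20
  I7 | 21 | 24 | 27 | 28   struct: MulU busy until I5 writes@20 · RAW R3: wait I6 write@23

I2 = (2, 11, 12, 13)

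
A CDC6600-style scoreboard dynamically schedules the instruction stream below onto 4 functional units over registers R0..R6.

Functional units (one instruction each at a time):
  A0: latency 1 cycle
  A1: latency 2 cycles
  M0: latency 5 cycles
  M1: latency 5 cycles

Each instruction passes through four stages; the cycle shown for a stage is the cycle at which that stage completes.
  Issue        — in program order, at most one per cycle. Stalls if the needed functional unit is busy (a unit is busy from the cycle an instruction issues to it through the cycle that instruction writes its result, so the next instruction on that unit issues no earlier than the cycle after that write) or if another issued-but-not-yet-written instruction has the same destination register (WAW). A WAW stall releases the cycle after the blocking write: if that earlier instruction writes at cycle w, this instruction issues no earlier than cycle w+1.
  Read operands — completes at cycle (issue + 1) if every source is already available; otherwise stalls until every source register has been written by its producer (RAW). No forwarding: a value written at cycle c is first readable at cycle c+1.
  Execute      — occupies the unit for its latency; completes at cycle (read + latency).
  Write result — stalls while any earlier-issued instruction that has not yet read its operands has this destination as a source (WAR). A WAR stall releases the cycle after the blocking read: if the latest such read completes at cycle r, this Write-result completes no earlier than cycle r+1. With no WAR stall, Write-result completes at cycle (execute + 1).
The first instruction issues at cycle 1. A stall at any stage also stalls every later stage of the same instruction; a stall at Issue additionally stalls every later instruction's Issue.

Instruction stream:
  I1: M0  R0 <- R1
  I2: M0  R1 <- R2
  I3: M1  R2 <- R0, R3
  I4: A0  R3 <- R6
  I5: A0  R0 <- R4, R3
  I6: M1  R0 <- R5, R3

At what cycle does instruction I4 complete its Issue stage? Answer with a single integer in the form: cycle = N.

[I1] 1/2/7/8
[I2] 9/10/15/16  (struct: M0 busy until I1 writes@8)
[I3] 10/11/16/17
[I4] 11/12/13/14
[I5] 15/16/17/18  (struct: A0 busy until I4 writes@14)
[I6] 19/20/25/26  (WAW R0: wait I5 write@18)

cycle = 11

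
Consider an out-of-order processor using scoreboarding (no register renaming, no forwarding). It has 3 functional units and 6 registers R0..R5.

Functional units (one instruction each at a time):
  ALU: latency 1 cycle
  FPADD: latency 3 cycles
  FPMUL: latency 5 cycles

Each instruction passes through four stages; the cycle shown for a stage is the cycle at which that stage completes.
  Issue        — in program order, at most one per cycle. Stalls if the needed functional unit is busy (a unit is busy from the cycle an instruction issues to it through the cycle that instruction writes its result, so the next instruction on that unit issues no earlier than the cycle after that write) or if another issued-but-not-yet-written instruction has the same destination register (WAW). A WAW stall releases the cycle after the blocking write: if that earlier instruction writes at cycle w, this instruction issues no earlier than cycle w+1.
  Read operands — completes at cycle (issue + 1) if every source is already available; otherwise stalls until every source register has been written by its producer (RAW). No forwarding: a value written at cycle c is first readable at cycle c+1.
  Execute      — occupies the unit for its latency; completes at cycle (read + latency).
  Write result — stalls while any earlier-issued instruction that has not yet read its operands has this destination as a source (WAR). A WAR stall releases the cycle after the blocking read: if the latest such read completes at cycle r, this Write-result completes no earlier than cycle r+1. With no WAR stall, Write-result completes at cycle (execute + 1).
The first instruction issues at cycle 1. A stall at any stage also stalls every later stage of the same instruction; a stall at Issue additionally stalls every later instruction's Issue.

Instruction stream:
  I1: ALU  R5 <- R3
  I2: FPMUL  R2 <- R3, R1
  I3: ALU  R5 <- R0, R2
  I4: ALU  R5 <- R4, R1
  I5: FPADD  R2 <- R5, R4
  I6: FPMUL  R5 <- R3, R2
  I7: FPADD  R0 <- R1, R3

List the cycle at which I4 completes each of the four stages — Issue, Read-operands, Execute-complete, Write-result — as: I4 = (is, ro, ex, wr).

I1: IS=1 RO=2 EX=3 WR=4
I2: IS=2 RO=3 EX=8 WR=9
I3: IS=5 RO=10 EX=11 WR=12  [struct: ALU busy until I1 writes@4; RAW R2: wait I2 write@9]
I4: IS=13 RO=14 EX=15 WR=16  [struct: ALU busy until I3 writes@12]
I5: IS=14 RO=17 EX=20 WR=21  [RAW R5: wait I4 write@16]
I6: IS=17 RO=22 EX=27 WR=28  [WAW R5: wait I4 write@16; RAW R2: wait I5 write@21]
I7: IS=22 RO=23 EX=26 WR=27  [struct: FPADD busy until I5 writes@21]

I4 = (13, 14, 15, 16)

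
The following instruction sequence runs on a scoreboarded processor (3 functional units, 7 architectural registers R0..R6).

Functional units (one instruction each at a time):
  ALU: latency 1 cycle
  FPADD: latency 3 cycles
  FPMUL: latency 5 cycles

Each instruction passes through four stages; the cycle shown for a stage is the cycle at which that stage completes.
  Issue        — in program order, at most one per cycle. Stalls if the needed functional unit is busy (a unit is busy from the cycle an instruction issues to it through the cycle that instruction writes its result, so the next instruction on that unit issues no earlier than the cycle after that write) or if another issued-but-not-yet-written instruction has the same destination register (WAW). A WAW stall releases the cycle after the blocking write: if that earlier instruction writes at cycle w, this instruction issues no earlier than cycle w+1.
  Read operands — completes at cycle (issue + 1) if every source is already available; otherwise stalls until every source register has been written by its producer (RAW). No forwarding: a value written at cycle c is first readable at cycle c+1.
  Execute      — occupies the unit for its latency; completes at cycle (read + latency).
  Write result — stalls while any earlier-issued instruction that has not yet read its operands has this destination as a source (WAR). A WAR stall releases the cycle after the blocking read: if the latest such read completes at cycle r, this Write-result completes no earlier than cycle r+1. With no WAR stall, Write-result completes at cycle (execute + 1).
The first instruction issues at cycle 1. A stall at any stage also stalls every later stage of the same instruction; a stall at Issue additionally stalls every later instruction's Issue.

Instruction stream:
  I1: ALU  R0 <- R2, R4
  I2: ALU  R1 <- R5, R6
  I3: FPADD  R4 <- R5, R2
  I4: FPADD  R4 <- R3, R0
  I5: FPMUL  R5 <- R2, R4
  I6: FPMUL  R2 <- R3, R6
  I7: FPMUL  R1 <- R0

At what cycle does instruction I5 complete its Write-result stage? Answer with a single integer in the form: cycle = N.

cycle = 24

1) issue 1, read 2, done 3, write 4
2) issue 5, read 6, done 7, write 8  <struct: ALU busy until I1 writes@4>
3) issue 6, read 7, done 10, write 11
4) issue 12, read 13, done 16, write 17  <struct: FPADD busy until I3 writes@11>
5) issue 13, read 18, done 23, write 24  <RAW R4: wait I4 write@17>
6) issue 25, read 26, done 31, write 32  <struct: FPMUL busy until I5 writes@24>
7) issue 33, read 34, done 39, write 40  <struct: FPMUL busy until I6 writes@32>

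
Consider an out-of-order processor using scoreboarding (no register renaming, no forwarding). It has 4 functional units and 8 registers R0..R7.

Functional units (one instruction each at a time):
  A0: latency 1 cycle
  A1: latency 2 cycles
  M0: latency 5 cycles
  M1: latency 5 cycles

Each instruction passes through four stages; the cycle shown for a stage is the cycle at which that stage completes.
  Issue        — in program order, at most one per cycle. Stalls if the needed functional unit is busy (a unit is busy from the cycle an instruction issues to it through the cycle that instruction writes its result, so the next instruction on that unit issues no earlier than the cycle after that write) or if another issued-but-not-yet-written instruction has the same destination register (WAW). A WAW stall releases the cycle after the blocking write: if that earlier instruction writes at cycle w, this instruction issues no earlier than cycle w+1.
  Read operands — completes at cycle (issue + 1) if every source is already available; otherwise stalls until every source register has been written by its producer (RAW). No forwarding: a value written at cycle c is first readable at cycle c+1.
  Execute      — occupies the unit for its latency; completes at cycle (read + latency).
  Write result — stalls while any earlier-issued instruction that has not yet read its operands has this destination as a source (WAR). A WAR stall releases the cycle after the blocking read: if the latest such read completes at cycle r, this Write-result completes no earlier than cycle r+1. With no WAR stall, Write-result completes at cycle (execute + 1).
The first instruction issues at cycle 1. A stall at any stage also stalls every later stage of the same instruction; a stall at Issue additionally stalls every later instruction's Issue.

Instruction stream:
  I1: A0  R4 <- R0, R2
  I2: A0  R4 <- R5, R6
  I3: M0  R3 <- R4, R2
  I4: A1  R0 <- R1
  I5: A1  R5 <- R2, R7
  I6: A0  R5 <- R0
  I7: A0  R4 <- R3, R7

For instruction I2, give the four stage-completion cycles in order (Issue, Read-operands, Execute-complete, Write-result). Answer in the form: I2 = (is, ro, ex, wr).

[I1] 1/2/3/4
[I2] 5/6/7/8  (struct: A0 busy until I1 writes@4)
[I3] 6/9/14/15  (RAW R4: wait I2 write@8)
[I4] 7/8/10/11
[I5] 12/13/15/16  (struct: A1 busy until I4 writes@11)
[I6] 17/18/19/20  (WAW R5: wait I5 write@16)
[I7] 21/22/23/24  (struct: A0 busy until I6 writes@20)

I2 = (5, 6, 7, 8)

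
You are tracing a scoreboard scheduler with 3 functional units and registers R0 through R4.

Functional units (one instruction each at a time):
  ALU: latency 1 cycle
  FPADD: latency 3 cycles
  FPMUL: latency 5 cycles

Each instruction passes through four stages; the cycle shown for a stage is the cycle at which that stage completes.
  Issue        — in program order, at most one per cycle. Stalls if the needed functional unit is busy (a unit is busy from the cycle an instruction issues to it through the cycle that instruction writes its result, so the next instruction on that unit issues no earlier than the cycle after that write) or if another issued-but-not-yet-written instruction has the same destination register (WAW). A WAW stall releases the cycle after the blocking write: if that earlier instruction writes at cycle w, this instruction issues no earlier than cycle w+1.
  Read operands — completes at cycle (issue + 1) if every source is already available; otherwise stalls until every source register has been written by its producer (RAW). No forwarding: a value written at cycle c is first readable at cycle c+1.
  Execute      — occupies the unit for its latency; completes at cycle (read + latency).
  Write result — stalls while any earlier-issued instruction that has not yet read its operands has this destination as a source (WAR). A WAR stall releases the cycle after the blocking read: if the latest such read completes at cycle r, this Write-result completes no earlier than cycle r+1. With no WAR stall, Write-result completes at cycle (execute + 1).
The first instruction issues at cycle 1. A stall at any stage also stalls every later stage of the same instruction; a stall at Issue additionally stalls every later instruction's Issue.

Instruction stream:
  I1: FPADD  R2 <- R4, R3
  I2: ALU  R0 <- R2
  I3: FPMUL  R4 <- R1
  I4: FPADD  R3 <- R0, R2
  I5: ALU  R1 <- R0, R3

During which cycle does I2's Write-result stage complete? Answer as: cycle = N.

t=1  issue I1 (FPADD)
t=2  I1 read-ops; issue I2 (ALU)
t=3  issue I3 (FPMUL)
t=4  I3 read-ops
t=5  I1 finished on FPADD
t=6  I1→R2
t=7  I2 read-ops; issue I4 (FPADD)
t=8  I2 finished on ALU
t=9  I2→R0; I3 finished on FPMUL
t=10  I3→R4; I4 read-ops; issue I5 (ALU)
t=13  I4 finished on FPADD
t=14  I4→R3
t=15  I5 read-ops
t=16  I5 finished on ALU
t=17  I5→R1

cycle = 9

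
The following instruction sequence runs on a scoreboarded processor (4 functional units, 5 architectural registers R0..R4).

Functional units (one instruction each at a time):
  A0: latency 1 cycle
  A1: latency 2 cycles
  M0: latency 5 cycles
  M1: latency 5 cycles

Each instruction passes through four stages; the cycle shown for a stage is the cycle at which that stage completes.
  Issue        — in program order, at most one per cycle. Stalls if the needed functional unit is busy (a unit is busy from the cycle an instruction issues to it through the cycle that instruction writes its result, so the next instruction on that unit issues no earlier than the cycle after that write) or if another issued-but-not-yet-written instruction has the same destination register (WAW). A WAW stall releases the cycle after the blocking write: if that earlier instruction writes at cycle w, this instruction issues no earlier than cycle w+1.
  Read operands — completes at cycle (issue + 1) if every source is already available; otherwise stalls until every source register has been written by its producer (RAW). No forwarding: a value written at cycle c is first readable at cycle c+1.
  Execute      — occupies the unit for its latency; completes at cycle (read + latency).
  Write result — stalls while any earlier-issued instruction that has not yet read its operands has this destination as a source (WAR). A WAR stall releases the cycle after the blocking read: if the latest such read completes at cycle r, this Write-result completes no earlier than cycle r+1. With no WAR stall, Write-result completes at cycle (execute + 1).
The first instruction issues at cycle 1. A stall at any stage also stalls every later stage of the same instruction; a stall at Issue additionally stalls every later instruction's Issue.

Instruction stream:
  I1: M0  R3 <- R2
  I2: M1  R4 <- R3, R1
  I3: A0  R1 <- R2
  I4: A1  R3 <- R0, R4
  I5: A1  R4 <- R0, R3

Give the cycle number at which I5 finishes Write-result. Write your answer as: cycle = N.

cycle = 24

I1  is:1  ro:2  ex:7  wr:8
I2  is:2  ro:9  ex:14  wr:15  — RAW R3: wait I1 write@8
I3  is:3  ro:4  ex:5  wr:10  — WAR R1: wait I2 read@9
I4  is:9  ro:16  ex:18  wr:19  — WAW R3: wait I1 write@8, RAW R4: wait I2 write@15
I5  is:20  ro:21  ex:23  wr:24  — struct: A1 busy until I4 writes@19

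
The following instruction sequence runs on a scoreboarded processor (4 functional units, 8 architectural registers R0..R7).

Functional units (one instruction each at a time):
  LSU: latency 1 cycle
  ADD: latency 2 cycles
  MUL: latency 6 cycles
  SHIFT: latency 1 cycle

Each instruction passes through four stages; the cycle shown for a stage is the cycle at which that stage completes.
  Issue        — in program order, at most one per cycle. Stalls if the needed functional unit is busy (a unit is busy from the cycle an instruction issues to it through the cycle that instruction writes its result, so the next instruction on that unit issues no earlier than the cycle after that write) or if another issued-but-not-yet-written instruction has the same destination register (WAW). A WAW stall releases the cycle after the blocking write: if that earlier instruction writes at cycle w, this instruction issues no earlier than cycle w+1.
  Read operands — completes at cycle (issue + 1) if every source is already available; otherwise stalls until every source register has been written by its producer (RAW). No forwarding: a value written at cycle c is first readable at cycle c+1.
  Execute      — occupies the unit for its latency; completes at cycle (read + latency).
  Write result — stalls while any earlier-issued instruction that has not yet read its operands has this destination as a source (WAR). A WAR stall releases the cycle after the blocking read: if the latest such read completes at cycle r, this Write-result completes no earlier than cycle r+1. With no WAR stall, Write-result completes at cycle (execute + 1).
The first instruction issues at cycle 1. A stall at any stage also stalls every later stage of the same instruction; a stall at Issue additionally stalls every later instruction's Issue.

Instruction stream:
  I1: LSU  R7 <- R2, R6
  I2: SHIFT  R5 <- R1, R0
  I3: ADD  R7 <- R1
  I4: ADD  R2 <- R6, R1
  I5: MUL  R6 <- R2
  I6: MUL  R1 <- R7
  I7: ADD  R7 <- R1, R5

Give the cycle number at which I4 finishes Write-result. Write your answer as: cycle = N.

cycle = 14

c1: I1→LSU
c2: I1 RO · I2→SHIFT
c3: I1 EX · I2 RO
c4: I1 WR R7 · I2 EX
c5: I2 WR R5 · I3→ADD
c6: I3 RO
c8: I3 EX
c9: I3 WR R7
c10: I4→ADD
c11: I4 RO · I5→MUL
c13: I4 EX
c14: I4 WR R2
c15: I5 RO
c21: I5 EX
c22: I5 WR R6
c23: I6→MUL
c24: I6 RO · I7→ADD
c30: I6 EX
c31: I6 WR R1
c32: I7 RO
c34: I7 EX
c35: I7 WR R7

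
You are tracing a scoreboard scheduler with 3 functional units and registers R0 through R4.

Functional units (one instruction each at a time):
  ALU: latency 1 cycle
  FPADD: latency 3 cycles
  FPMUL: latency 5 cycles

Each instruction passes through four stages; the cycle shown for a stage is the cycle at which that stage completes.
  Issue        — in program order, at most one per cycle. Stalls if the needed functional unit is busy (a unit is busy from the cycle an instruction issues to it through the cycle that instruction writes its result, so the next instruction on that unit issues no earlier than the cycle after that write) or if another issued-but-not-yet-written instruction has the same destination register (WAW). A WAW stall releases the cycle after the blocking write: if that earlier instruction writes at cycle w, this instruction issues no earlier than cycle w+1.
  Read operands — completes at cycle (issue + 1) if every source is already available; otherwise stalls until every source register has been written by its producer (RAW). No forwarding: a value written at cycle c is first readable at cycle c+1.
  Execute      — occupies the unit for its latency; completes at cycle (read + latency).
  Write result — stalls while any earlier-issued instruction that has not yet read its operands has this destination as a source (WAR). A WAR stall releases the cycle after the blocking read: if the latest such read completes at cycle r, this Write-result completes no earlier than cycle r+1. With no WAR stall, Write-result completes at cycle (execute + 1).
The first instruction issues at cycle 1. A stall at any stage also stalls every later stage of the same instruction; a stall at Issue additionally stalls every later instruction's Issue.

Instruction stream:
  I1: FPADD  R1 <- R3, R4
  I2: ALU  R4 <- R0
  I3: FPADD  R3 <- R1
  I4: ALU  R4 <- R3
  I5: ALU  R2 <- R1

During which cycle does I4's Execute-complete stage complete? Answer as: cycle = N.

cycle = 14

I1 -> (1, 2, 5, 6)
I2 -> (2, 3, 4, 5)
I3 -> (7, 8, 11, 12)  // struct: FPADD busy until I1 writes@6
I4 -> (8, 13, 14, 15)  // RAW R3: wait I3 write@12
I5 -> (16, 17, 18, 19)  // struct: ALU busy until I4 writes@15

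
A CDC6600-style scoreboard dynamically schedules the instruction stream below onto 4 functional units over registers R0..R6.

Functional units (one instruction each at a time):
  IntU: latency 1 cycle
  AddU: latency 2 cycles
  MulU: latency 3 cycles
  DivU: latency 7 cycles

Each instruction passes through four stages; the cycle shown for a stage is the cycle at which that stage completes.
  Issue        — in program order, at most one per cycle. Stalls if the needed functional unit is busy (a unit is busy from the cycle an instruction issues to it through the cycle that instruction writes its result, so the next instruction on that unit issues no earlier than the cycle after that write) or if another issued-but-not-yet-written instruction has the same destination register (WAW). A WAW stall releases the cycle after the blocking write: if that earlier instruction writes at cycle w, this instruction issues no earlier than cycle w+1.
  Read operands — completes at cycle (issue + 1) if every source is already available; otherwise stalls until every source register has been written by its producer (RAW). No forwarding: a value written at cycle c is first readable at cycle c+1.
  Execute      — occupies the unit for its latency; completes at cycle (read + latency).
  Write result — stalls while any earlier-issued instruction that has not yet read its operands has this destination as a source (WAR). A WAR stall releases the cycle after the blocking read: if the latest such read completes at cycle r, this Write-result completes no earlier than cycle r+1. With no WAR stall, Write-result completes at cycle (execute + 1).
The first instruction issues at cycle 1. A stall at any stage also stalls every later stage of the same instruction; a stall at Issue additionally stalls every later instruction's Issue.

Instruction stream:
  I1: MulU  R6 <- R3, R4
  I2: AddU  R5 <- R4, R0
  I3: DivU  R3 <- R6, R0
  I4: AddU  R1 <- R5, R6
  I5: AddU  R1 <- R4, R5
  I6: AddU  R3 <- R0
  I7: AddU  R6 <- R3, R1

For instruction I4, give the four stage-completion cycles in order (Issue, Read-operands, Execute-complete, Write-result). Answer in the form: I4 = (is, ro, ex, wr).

t=1  I1 dispatched to MulU
t=2  I1 operands ready · I2 dispatched to AddU
t=3  I2 operands ready · I3 dispatched to DivU
t=5  I1 complete · I2 complete
t=6  R6←I1 · R5←I2
t=7  I3 operands ready · I4 dispatched to AddU
t=8  I4 operands ready
t=10  I4 complete
t=11  R1←I4
t=12  I5 dispatched to AddU
t=13  I5 operands ready
t=14  I3 complete
t=15  R3←I3 · I5 complete
t=16  R1←I5
t=17  I6 dispatched to AddU
t=18  I6 operands ready
t=20  I6 complete
t=21  R3←I6
t=22  I7 dispatched to AddU
t=23  I7 operands ready
t=25  I7 complete
t=26  R6←I7

I4 = (7, 8, 10, 11)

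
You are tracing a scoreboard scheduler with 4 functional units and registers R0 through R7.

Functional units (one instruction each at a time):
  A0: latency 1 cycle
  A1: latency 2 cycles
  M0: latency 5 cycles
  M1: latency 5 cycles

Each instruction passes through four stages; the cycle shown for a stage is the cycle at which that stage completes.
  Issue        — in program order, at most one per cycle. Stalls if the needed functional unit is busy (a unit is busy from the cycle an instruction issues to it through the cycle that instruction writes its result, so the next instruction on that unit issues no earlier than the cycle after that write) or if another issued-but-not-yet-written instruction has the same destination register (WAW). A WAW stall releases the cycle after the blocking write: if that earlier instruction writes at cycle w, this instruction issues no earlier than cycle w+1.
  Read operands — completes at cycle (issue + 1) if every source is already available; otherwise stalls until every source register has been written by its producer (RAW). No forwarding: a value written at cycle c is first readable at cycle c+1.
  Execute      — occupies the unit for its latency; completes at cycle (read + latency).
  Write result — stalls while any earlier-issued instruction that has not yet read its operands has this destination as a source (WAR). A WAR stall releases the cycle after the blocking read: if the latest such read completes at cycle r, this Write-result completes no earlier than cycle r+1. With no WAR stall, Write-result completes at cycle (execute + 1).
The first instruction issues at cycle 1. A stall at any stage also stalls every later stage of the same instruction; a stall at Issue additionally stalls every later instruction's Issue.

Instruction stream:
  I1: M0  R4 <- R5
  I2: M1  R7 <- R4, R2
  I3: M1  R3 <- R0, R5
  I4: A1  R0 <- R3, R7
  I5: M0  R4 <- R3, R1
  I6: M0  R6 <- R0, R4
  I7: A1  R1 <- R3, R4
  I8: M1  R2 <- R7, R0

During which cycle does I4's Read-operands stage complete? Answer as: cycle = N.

cycle = 24

  I1 | 1 | 2 | 7 | 8
  I2 | 2 | 9 | 14 | 15   RAW R4: wait I1 write@8
  I3 | 16 | 17 | 22 | 23   struct: M1 busy until I2 writes@15
  I4 | 17 | 24 | 26 | 27   RAW R3: wait I3 write@23
  I5 | 18 | 24 | 29 | 30   RAW R3: wait I3 write@23
  I6 | 31 | 32 | 37 | 38   struct: M0 busy until I5 writes@30
  I7 | 32 | 33 | 35 | 36
  I8 | 33 | 34 | 39 | 40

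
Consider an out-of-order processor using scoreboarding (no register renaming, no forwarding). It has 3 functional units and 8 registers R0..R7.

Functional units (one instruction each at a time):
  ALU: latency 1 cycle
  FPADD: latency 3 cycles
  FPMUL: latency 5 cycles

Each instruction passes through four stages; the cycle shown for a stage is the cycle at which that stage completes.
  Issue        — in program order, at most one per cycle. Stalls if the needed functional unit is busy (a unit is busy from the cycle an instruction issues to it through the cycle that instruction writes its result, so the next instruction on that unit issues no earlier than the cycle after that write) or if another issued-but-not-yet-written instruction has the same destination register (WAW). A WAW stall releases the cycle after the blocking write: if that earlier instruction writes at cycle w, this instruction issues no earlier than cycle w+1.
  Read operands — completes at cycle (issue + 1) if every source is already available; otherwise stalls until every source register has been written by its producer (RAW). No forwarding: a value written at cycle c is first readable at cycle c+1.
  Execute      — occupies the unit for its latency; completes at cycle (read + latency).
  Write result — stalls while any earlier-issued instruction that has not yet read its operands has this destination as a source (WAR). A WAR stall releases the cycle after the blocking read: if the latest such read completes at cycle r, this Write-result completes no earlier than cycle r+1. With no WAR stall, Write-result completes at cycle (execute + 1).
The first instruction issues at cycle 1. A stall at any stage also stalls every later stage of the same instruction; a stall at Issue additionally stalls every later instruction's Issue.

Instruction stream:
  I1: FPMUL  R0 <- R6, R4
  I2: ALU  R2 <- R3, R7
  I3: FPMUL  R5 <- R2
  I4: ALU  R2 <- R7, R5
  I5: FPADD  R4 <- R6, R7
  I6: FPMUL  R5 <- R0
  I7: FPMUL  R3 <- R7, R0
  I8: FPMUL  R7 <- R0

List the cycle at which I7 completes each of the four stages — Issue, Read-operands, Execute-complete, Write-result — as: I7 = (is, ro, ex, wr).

cycle 1: I1 issues→FPMUL
cycle 2: I1 reads; I2 issues→ALU
cycle 3: I2 reads
cycle 4: I2 exec-done
cycle 5: I2 writes R2
cycle 7: I1 exec-done
cycle 8: I1 writes R0
cycle 9: I3 issues→FPMUL
cycle 10: I3 reads; I4 issues→ALU
cycle 11: I5 issues→FPADD
cycle 12: I5 reads
cycle 15: I3 exec-done; I5 exec-done
cycle 16: I3 writes R5; I5 writes R4
cycle 17: I4 reads; I6 issues→FPMUL
cycle 18: I4 exec-done; I6 reads
cycle 19: I4 writes R2
cycle 23: I6 exec-done
cycle 24: I6 writes R5
cycle 25: I7 issues→FPMUL
cycle 26: I7 reads
cycle 31: I7 exec-done
cycle 32: I7 writes R3
cycle 33: I8 issues→FPMUL
cycle 34: I8 reads
cycle 39: I8 exec-done
cycle 40: I8 writes R7

I7 = (25, 26, 31, 32)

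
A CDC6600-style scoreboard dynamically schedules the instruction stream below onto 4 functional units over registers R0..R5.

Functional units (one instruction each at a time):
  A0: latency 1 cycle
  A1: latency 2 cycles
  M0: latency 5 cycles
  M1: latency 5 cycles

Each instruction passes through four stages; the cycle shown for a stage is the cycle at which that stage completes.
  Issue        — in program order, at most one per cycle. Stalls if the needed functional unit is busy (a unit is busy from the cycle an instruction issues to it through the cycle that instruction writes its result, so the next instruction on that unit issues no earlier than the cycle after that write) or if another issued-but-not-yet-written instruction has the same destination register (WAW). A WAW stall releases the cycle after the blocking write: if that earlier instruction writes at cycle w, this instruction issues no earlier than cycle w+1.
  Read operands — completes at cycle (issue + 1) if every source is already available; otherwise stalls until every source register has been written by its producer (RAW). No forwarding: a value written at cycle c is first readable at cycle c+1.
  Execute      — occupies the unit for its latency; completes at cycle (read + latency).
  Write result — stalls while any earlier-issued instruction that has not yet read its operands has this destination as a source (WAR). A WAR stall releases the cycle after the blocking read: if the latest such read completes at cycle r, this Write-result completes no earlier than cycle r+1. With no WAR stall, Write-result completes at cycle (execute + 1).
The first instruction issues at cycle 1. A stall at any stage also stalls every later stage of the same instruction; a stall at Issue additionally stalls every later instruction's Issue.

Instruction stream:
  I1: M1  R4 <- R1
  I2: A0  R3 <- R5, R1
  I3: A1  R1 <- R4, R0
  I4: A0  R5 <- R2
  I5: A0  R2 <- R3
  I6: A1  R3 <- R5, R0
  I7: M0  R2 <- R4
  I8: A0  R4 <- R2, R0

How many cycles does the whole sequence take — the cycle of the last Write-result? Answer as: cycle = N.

cycle = 24

cycle 1: I1→M1
cycle 2: I1 RO, I2→A0
cycle 3: I2 RO, I3→A1
cycle 4: I2 EX
cycle 5: I2 WR R3
cycle 6: I4→A0
cycle 7: I1 EX, I4 RO
cycle 8: I1 WR R4, I4 EX
cycle 9: I3 RO, I4 WR R5
cycle 10: I5→A0
cycle 11: I3 EX, I5 RO
cycle 12: I3 WR R1, I5 EX
cycle 13: I5 WR R2, I6→A1
cycle 14: I6 RO, I7→M0
cycle 15: I7 RO, I8→A0
cycle 16: I6 EX
cycle 17: I6 WR R3
cycle 20: I7 EX
cycle 21: I7 WR R2
cycle 22: I8 RO
cycle 23: I8 EX
cycle 24: I8 WR R4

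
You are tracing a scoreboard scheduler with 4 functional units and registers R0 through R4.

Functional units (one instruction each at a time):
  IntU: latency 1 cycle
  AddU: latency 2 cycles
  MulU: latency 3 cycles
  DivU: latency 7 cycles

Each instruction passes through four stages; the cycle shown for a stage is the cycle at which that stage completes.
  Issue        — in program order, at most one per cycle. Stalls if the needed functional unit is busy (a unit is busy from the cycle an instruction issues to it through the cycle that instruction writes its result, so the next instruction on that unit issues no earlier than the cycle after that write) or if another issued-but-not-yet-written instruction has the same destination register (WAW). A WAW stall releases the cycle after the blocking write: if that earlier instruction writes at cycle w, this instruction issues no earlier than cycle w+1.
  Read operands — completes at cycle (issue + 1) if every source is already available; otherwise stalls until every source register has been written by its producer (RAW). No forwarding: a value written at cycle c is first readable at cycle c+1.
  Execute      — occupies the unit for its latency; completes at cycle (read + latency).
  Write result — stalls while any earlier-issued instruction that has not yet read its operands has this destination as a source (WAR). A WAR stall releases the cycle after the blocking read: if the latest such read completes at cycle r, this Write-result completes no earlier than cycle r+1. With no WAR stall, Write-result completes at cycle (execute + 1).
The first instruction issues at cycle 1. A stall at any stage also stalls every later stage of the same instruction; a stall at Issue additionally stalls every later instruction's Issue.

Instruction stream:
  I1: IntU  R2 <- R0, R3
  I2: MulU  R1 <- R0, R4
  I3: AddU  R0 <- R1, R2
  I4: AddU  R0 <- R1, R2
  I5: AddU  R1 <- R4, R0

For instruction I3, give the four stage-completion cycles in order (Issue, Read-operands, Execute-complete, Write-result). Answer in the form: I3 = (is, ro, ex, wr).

I3 = (3, 8, 10, 11)

[1] I1 dispatched to IntU
[2] I1 operands ready | I2 dispatched to MulU
[3] I1 complete | I2 operands ready | I3 dispatched to AddU
[4] R2←I1
[6] I2 complete
[7] R1←I2
[8] I3 operands ready
[10] I3 complete
[11] R0←I3
[12] I4 dispatched to AddU
[13] I4 operands ready
[15] I4 complete
[16] R0←I4
[17] I5 dispatched to AddU
[18] I5 operands ready
[20] I5 complete
[21] R1←I5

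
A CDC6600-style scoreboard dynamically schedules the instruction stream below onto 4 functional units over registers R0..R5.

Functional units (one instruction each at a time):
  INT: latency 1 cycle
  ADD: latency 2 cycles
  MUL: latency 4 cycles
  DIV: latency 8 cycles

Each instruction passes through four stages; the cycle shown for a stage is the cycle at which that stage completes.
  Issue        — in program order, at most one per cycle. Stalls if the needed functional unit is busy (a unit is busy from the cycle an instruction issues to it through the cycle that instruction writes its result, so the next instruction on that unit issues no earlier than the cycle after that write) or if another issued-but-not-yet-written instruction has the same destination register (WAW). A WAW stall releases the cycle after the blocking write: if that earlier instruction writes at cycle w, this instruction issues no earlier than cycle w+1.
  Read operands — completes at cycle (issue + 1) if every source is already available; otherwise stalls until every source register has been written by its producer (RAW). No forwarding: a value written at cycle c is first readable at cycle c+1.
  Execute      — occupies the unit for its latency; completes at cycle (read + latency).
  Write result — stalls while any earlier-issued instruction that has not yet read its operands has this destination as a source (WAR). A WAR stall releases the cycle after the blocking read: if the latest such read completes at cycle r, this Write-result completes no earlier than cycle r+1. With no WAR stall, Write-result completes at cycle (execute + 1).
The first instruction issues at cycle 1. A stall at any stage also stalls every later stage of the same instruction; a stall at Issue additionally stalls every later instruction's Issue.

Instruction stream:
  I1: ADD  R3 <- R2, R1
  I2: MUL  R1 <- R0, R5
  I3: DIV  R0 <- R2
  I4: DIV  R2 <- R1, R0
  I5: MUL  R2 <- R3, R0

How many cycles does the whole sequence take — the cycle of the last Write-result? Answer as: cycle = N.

cycle = 31

t=1  issue I1 (ADD)
t=2  I1 read-ops · issue I2 (MUL)
t=3  I2 read-ops · issue I3 (DIV)
t=4  I1 finished on ADD · I3 read-ops
t=5  I1→R3
t=7  I2 finished on MUL
t=8  I2→R1
t=12  I3 finished on DIV
t=13  I3→R0
t=14  issue I4 (DIV)
t=15  I4 read-ops
t=23  I4 finished on DIV
t=24  I4→R2
t=25  issue I5 (MUL)
t=26  I5 read-ops
t=30  I5 finished on MUL
t=31  I5→R2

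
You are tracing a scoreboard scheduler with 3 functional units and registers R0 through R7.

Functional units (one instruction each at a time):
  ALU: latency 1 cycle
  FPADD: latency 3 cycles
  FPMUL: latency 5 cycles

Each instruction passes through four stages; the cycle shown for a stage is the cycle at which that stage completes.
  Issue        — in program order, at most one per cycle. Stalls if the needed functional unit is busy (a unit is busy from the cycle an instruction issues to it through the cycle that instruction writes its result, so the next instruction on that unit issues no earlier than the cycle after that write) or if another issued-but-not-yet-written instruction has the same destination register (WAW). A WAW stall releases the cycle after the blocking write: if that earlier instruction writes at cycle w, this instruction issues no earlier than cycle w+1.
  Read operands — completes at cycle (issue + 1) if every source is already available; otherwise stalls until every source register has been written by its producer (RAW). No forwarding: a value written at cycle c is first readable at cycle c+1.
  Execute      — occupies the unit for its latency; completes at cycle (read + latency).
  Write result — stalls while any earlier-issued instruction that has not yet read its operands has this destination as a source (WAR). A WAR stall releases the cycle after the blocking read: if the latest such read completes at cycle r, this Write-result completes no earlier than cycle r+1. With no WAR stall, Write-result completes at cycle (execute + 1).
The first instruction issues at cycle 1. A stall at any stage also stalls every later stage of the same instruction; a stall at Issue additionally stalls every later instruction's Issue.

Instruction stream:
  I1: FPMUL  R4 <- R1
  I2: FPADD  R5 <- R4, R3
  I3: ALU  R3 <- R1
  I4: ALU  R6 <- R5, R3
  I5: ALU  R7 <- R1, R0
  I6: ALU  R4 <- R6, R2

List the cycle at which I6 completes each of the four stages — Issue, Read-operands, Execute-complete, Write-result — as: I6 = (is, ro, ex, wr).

c1: issue I1 (FPMUL)
c2: I1 read-ops; issue I2 (FPADD)
c3: issue I3 (ALU)
c4: I3 read-ops
c5: I3 finished on ALU
c7: I1 finished on FPMUL
c8: I1→R4
c9: I2 read-ops
c10: I3→R3
c11: issue I4 (ALU)
c12: I2 finished on FPADD
c13: I2→R5
c14: I4 read-ops
c15: I4 finished on ALU
c16: I4→R6
c17: issue I5 (ALU)
c18: I5 read-ops
c19: I5 finished on ALU
c20: I5→R7
c21: issue I6 (ALU)
c22: I6 read-ops
c23: I6 finished on ALU
c24: I6→R4

I6 = (21, 22, 23, 24)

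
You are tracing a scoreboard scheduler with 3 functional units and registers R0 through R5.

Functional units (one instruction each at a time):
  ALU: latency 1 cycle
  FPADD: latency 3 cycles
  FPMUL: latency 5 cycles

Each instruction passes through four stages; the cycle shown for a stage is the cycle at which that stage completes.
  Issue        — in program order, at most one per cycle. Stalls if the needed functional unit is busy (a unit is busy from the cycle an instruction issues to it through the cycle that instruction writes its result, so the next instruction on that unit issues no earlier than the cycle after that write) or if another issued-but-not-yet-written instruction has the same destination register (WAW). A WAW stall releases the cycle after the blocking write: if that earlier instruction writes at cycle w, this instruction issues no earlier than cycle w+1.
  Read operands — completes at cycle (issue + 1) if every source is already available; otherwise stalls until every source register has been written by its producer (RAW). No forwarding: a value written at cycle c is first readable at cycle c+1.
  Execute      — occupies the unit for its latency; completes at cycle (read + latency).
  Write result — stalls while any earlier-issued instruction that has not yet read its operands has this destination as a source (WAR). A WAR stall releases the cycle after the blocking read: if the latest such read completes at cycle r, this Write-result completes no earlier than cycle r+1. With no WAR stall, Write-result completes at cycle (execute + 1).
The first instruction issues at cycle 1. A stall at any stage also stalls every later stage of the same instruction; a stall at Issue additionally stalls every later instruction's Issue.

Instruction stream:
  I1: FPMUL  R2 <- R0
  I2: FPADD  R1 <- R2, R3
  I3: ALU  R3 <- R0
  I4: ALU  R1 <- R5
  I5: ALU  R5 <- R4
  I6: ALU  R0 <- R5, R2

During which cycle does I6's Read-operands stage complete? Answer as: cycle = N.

cycle = 23

cycle 1: I1 issues→FPMUL
cycle 2: I1 reads · I2 issues→FPADD
cycle 3: I3 issues→ALU
cycle 4: I3 reads
cycle 5: I3 exec-done
cycle 7: I1 exec-done
cycle 8: I1 writes R2
cycle 9: I2 reads
cycle 10: I3 writes R3
cycle 12: I2 exec-done
cycle 13: I2 writes R1
cycle 14: I4 issues→ALU
cycle 15: I4 reads
cycle 16: I4 exec-done
cycle 17: I4 writes R1
cycle 18: I5 issues→ALU
cycle 19: I5 reads
cycle 20: I5 exec-done
cycle 21: I5 writes R5
cycle 22: I6 issues→ALU
cycle 23: I6 reads
cycle 24: I6 exec-done
cycle 25: I6 writes R0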